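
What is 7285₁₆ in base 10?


Positional values:
Position 0: 5 × 16^0 = 5 × 1 = 5
Position 1: 8 × 16^1 = 8 × 16 = 128
Position 2: 2 × 16^2 = 2 × 256 = 512
Position 3: 7 × 16^3 = 7 × 4096 = 28672
Sum = 5 + 128 + 512 + 28672
= 29317


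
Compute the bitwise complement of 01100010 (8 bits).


Original: 01100010
Invert all bits:
  bit 0: 0 → 1
  bit 1: 1 → 0
  bit 2: 1 → 0
  bit 3: 0 → 1
  bit 4: 0 → 1
  bit 5: 0 → 1
  bit 6: 1 → 0
  bit 7: 0 → 1
= 10011101


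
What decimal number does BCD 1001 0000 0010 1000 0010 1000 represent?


Each 4-bit group → digit:
  1001 → 9
  0000 → 0
  0010 → 2
  1000 → 8
  0010 → 2
  1000 → 8
= 902828


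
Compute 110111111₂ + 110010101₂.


Align and add column by column (LSB to MSB, carry propagating):
  0110111111
+ 0110010101
  ----------
  col 0: 1 + 1 + 0 (carry in) = 2 → bit 0, carry out 1
  col 1: 1 + 0 + 1 (carry in) = 2 → bit 0, carry out 1
  col 2: 1 + 1 + 1 (carry in) = 3 → bit 1, carry out 1
  col 3: 1 + 0 + 1 (carry in) = 2 → bit 0, carry out 1
  col 4: 1 + 1 + 1 (carry in) = 3 → bit 1, carry out 1
  col 5: 1 + 0 + 1 (carry in) = 2 → bit 0, carry out 1
  col 6: 0 + 0 + 1 (carry in) = 1 → bit 1, carry out 0
  col 7: 1 + 1 + 0 (carry in) = 2 → bit 0, carry out 1
  col 8: 1 + 1 + 1 (carry in) = 3 → bit 1, carry out 1
  col 9: 0 + 0 + 1 (carry in) = 1 → bit 1, carry out 0
Reading bits MSB→LSB: 1101010100
Strip leading zeros: 1101010100
= 1101010100


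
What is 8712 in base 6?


Divide by 6 repeatedly:
8712 ÷ 6 = 1452 remainder 0
1452 ÷ 6 = 242 remainder 0
242 ÷ 6 = 40 remainder 2
40 ÷ 6 = 6 remainder 4
6 ÷ 6 = 1 remainder 0
1 ÷ 6 = 0 remainder 1
Reading remainders bottom-up:
= 104200


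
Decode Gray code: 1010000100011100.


Gray code: 1010000100011100
MSB stays the same: 1
Each subsequent bit = prev_binary XOR current_gray:
  B[1] = 1 XOR 0 = 1
  B[2] = 1 XOR 1 = 0
  B[3] = 0 XOR 0 = 0
  B[4] = 0 XOR 0 = 0
  B[5] = 0 XOR 0 = 0
  B[6] = 0 XOR 0 = 0
  B[7] = 0 XOR 1 = 1
  B[8] = 1 XOR 0 = 1
  B[9] = 1 XOR 0 = 1
  B[10] = 1 XOR 0 = 1
  B[11] = 1 XOR 1 = 0
  B[12] = 0 XOR 1 = 1
  B[13] = 1 XOR 1 = 0
  B[14] = 0 XOR 0 = 0
  B[15] = 0 XOR 0 = 0
= 1100000111101000 (49640 decimal)


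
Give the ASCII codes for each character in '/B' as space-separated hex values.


String: '/B'  (2 characters)
Per-character ASCII lookup:
  '/': special character: '/' = 47 → 0x2F
  'B': uppercase starts at 65: 'B' = 65 + 1 = 66 → 0x42
= 0x2F 0x42


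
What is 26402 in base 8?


Divide by 8 repeatedly:
26402 ÷ 8 = 3300 remainder 2
3300 ÷ 8 = 412 remainder 4
412 ÷ 8 = 51 remainder 4
51 ÷ 8 = 6 remainder 3
6 ÷ 8 = 0 remainder 6
Reading remainders bottom-up:
= 0o63442


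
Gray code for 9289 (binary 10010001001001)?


Binary: 10010001001001
Gray code: G = B XOR (B >> 1)
B >> 1 = 01001000100100
10010001001001 XOR 01001000100100:
  1 XOR 0 = 1
  0 XOR 1 = 1
  0 XOR 0 = 0
  1 XOR 0 = 1
  0 XOR 1 = 1
  0 XOR 0 = 0
  0 XOR 0 = 0
  1 XOR 0 = 1
  0 XOR 1 = 1
  0 XOR 0 = 0
  1 XOR 0 = 1
  0 XOR 1 = 1
  0 XOR 0 = 0
  1 XOR 0 = 1
= 11011001101101


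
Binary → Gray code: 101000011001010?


Binary: 101000011001010
Gray code: G = B XOR (B >> 1)
B >> 1 = 010100001100101
101000011001010 XOR 010100001100101:
  1 XOR 0 = 1
  0 XOR 1 = 1
  1 XOR 0 = 1
  0 XOR 1 = 1
  0 XOR 0 = 0
  0 XOR 0 = 0
  0 XOR 0 = 0
  1 XOR 0 = 1
  1 XOR 1 = 0
  0 XOR 1 = 1
  0 XOR 0 = 0
  1 XOR 0 = 1
  0 XOR 1 = 1
  1 XOR 0 = 1
  0 XOR 1 = 1
= 111100010101111


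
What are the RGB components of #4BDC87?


Hex: #4BDC87
R = 4B₁₆ = 75
G = DC₁₆ = 220
B = 87₁₆ = 135
= RGB(75, 220, 135)


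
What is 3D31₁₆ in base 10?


Positional values:
Position 0: 1 × 16^0 = 1 × 1 = 1
Position 1: 3 × 16^1 = 3 × 16 = 48
Position 2: D × 16^2 = 13 × 256 = 3328
Position 3: 3 × 16^3 = 3 × 4096 = 12288
Sum = 1 + 48 + 3328 + 12288
= 15665


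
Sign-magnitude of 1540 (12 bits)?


Sign bit: 0 (positive)
Magnitude: 1540 = 11000000100
= 011000000100


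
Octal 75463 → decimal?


Positional values:
Position 0: 3 × 8^0 = 3
Position 1: 6 × 8^1 = 48
Position 2: 4 × 8^2 = 256
Position 3: 5 × 8^3 = 2560
Position 4: 7 × 8^4 = 28672
Sum = 3 + 48 + 256 + 2560 + 28672
= 31539


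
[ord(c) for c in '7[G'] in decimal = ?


String: '7[G'  (3 characters)
Per-character ASCII lookup:
  '7': digits start at 48: '7' = 48 + 7 = 55
  '[': special character: '[' = 91
  'G': uppercase starts at 65: 'G' = 65 + 6 = 71
= 55 91 71


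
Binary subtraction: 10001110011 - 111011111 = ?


Align and subtract column by column (LSB to MSB, borrowing when needed):
  10001110011
- 00111011111
  -----------
  col 0: (1 - 0 borrow-in) - 1 → 1 - 1 = 0, borrow out 0
  col 1: (1 - 0 borrow-in) - 1 → 1 - 1 = 0, borrow out 0
  col 2: (0 - 0 borrow-in) - 1 → borrow from next column: (0+2) - 1 = 1, borrow out 1
  col 3: (0 - 1 borrow-in) - 1 → borrow from next column: (-1+2) - 1 = 0, borrow out 1
  col 4: (1 - 1 borrow-in) - 1 → borrow from next column: (0+2) - 1 = 1, borrow out 1
  col 5: (1 - 1 borrow-in) - 0 → 0 - 0 = 0, borrow out 0
  col 6: (1 - 0 borrow-in) - 1 → 1 - 1 = 0, borrow out 0
  col 7: (0 - 0 borrow-in) - 1 → borrow from next column: (0+2) - 1 = 1, borrow out 1
  col 8: (0 - 1 borrow-in) - 1 → borrow from next column: (-1+2) - 1 = 0, borrow out 1
  col 9: (0 - 1 borrow-in) - 0 → borrow from next column: (-1+2) - 0 = 1, borrow out 1
  col 10: (1 - 1 borrow-in) - 0 → 0 - 0 = 0, borrow out 0
Reading bits MSB→LSB: 01010010100
Strip leading zeros: 1010010100
= 1010010100


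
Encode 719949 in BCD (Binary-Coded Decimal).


Each digit → 4-bit binary:
  7 → 0111
  1 → 0001
  9 → 1001
  9 → 1001
  4 → 0100
  9 → 1001
= 0111 0001 1001 1001 0100 1001


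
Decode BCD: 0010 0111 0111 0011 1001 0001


Each 4-bit group → digit:
  0010 → 2
  0111 → 7
  0111 → 7
  0011 → 3
  1001 → 9
  0001 → 1
= 277391


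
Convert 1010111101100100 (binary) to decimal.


Positional values:
Bit 2: 1 × 2^2 = 4
Bit 5: 1 × 2^5 = 32
Bit 6: 1 × 2^6 = 64
Bit 8: 1 × 2^8 = 256
Bit 9: 1 × 2^9 = 512
Bit 10: 1 × 2^10 = 1024
Bit 11: 1 × 2^11 = 2048
Bit 13: 1 × 2^13 = 8192
Bit 15: 1 × 2^15 = 32768
Sum = 4 + 32 + 64 + 256 + 512 + 1024 + 2048 + 8192 + 32768
= 44900


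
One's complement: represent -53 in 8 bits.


Original: 00110101
Invert all bits:
  bit 0: 0 → 1
  bit 1: 0 → 1
  bit 2: 1 → 0
  bit 3: 1 → 0
  bit 4: 0 → 1
  bit 5: 1 → 0
  bit 6: 0 → 1
  bit 7: 1 → 0
= 11001010


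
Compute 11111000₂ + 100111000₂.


Align and add column by column (LSB to MSB, carry propagating):
  0011111000
+ 0100111000
  ----------
  col 0: 0 + 0 + 0 (carry in) = 0 → bit 0, carry out 0
  col 1: 0 + 0 + 0 (carry in) = 0 → bit 0, carry out 0
  col 2: 0 + 0 + 0 (carry in) = 0 → bit 0, carry out 0
  col 3: 1 + 1 + 0 (carry in) = 2 → bit 0, carry out 1
  col 4: 1 + 1 + 1 (carry in) = 3 → bit 1, carry out 1
  col 5: 1 + 1 + 1 (carry in) = 3 → bit 1, carry out 1
  col 6: 1 + 0 + 1 (carry in) = 2 → bit 0, carry out 1
  col 7: 1 + 0 + 1 (carry in) = 2 → bit 0, carry out 1
  col 8: 0 + 1 + 1 (carry in) = 2 → bit 0, carry out 1
  col 9: 0 + 0 + 1 (carry in) = 1 → bit 1, carry out 0
Reading bits MSB→LSB: 1000110000
Strip leading zeros: 1000110000
= 1000110000


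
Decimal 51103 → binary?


Divide by 2 repeatedly:
51103 ÷ 2 = 25551 remainder 1
25551 ÷ 2 = 12775 remainder 1
12775 ÷ 2 = 6387 remainder 1
6387 ÷ 2 = 3193 remainder 1
3193 ÷ 2 = 1596 remainder 1
1596 ÷ 2 = 798 remainder 0
798 ÷ 2 = 399 remainder 0
399 ÷ 2 = 199 remainder 1
199 ÷ 2 = 99 remainder 1
99 ÷ 2 = 49 remainder 1
49 ÷ 2 = 24 remainder 1
24 ÷ 2 = 12 remainder 0
12 ÷ 2 = 6 remainder 0
6 ÷ 2 = 3 remainder 0
3 ÷ 2 = 1 remainder 1
1 ÷ 2 = 0 remainder 1
Reading remainders bottom-up:
= 1100011110011111


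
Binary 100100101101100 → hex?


Group into 4-bit nibbles: 0100100101101100
  0100 = 4
  1001 = 9
  0110 = 6
  1100 = C
= 0x496C


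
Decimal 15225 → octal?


Divide by 8 repeatedly:
15225 ÷ 8 = 1903 remainder 1
1903 ÷ 8 = 237 remainder 7
237 ÷ 8 = 29 remainder 5
29 ÷ 8 = 3 remainder 5
3 ÷ 8 = 0 remainder 3
Reading remainders bottom-up:
= 0o35571


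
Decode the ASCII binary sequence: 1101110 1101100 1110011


Codes (binary): 1101110 1101100 1110011
Per-code ASCII lookup:
  1101110 = 110  (range 97-122: lowercase, 110 - 97 = 13) → 'n'
  1101100 = 108  (range 97-122: lowercase, 108 - 97 = 11) → 'l'
  1110011 = 115  (range 97-122: lowercase, 115 - 97 = 18) → 's'
= 'nls'


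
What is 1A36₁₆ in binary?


Each hex digit → 4 binary bits:
  1 = 0001
  A = 1010
  3 = 0011
  6 = 0110
Concatenate: 0001 1010 0011 0110
= 0001101000110110


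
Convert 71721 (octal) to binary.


Each octal digit → 3 binary bits:
  7 = 111
  1 = 001
  7 = 111
  2 = 010
  1 = 001
Concatenate: 111 001 111 010 001
= 111001111010001


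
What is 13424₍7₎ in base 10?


Positional values (base 7):
  4 × 7^0 = 4 × 1 = 4
  2 × 7^1 = 2 × 7 = 14
  4 × 7^2 = 4 × 49 = 196
  3 × 7^3 = 3 × 343 = 1029
  1 × 7^4 = 1 × 2401 = 2401
Sum = 4 + 14 + 196 + 1029 + 2401
= 3644


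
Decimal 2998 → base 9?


Divide by 9 repeatedly:
2998 ÷ 9 = 333 remainder 1
333 ÷ 9 = 37 remainder 0
37 ÷ 9 = 4 remainder 1
4 ÷ 9 = 0 remainder 4
Reading remainders bottom-up:
= 4101


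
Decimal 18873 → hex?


Divide by 16 repeatedly:
18873 ÷ 16 = 1179 remainder 9 (9)
1179 ÷ 16 = 73 remainder 11 (B)
73 ÷ 16 = 4 remainder 9 (9)
4 ÷ 16 = 0 remainder 4 (4)
Reading remainders bottom-up:
= 0x49B9


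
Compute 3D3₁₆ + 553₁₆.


Align and add column by column (LSB to MSB, each column mod 16 with carry):
  03D3
+ 0553
  ----
  col 0: 3(3) + 3(3) + 0 (carry in) = 6 → 6(6), carry out 0
  col 1: D(13) + 5(5) + 0 (carry in) = 18 → 2(2), carry out 1
  col 2: 3(3) + 5(5) + 1 (carry in) = 9 → 9(9), carry out 0
  col 3: 0(0) + 0(0) + 0 (carry in) = 0 → 0(0), carry out 0
Reading digits MSB→LSB: 0926
Strip leading zeros: 926
= 0x926


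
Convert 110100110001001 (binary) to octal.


Group into 3-bit groups: 110100110001001
  110 = 6
  100 = 4
  110 = 6
  001 = 1
  001 = 1
= 0o64611


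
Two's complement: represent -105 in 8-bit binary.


Original: 01101001
Step 1 - Invert all bits: 10010110
Step 2 - Add 1: 10010110 + 1
= 10010111 (represents -105)


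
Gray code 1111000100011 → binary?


Gray code: 1111000100011
MSB stays the same: 1
Each subsequent bit = prev_binary XOR current_gray:
  B[1] = 1 XOR 1 = 0
  B[2] = 0 XOR 1 = 1
  B[3] = 1 XOR 1 = 0
  B[4] = 0 XOR 0 = 0
  B[5] = 0 XOR 0 = 0
  B[6] = 0 XOR 0 = 0
  B[7] = 0 XOR 1 = 1
  B[8] = 1 XOR 0 = 1
  B[9] = 1 XOR 0 = 1
  B[10] = 1 XOR 0 = 1
  B[11] = 1 XOR 1 = 0
  B[12] = 0 XOR 1 = 1
= 1010000111101 (5181 decimal)


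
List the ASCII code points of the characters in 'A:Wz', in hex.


String: 'A:Wz'  (4 characters)
Per-character ASCII lookup:
  'A': uppercase starts at 65: 'A' = 65 + 0 = 65 → 0x41
  ':': special character: ':' = 58 → 0x3A
  'W': uppercase starts at 65: 'W' = 65 + 22 = 87 → 0x57
  'z': lowercase starts at 97: 'z' = 97 + 25 = 122 → 0x7A
= 0x41 0x3A 0x57 0x7A


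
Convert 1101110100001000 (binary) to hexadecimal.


Group into 4-bit nibbles: 1101110100001000
  1101 = D
  1101 = D
  0000 = 0
  1000 = 8
= 0xDD08


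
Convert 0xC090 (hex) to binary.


Each hex digit → 4 binary bits:
  C = 1100
  0 = 0000
  9 = 1001
  0 = 0000
Concatenate: 1100 0000 1001 0000
= 1100000010010000


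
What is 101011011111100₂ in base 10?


Positional values:
Bit 2: 1 × 2^2 = 4
Bit 3: 1 × 2^3 = 8
Bit 4: 1 × 2^4 = 16
Bit 5: 1 × 2^5 = 32
Bit 6: 1 × 2^6 = 64
Bit 7: 1 × 2^7 = 128
Bit 9: 1 × 2^9 = 512
Bit 10: 1 × 2^10 = 1024
Bit 12: 1 × 2^12 = 4096
Bit 14: 1 × 2^14 = 16384
Sum = 4 + 8 + 16 + 32 + 64 + 128 + 512 + 1024 + 4096 + 16384
= 22268


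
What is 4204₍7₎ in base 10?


Positional values (base 7):
  4 × 7^0 = 4 × 1 = 4
  0 × 7^1 = 0 × 7 = 0
  2 × 7^2 = 2 × 49 = 98
  4 × 7^3 = 4 × 343 = 1372
Sum = 4 + 0 + 98 + 1372
= 1474


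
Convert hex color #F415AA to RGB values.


Hex: #F415AA
R = F4₁₆ = 244
G = 15₁₆ = 21
B = AA₁₆ = 170
= RGB(244, 21, 170)


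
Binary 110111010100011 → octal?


Group into 3-bit groups: 110111010100011
  110 = 6
  111 = 7
  010 = 2
  100 = 4
  011 = 3
= 0o67243


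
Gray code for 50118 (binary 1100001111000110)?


Binary: 1100001111000110
Gray code: G = B XOR (B >> 1)
B >> 1 = 0110000111100011
1100001111000110 XOR 0110000111100011:
  1 XOR 0 = 1
  1 XOR 1 = 0
  0 XOR 1 = 1
  0 XOR 0 = 0
  0 XOR 0 = 0
  0 XOR 0 = 0
  1 XOR 0 = 1
  1 XOR 1 = 0
  1 XOR 1 = 0
  1 XOR 1 = 0
  0 XOR 1 = 1
  0 XOR 0 = 0
  0 XOR 0 = 0
  1 XOR 0 = 1
  1 XOR 1 = 0
  0 XOR 1 = 1
= 1010001000100101


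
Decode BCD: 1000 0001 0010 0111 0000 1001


Each 4-bit group → digit:
  1000 → 8
  0001 → 1
  0010 → 2
  0111 → 7
  0000 → 0
  1001 → 9
= 812709


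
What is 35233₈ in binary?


Each octal digit → 3 binary bits:
  3 = 011
  5 = 101
  2 = 010
  3 = 011
  3 = 011
Concatenate: 011 101 010 011 011
= 011101010011011


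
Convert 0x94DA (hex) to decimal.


Positional values:
Position 0: A × 16^0 = 10 × 1 = 10
Position 1: D × 16^1 = 13 × 16 = 208
Position 2: 4 × 16^2 = 4 × 256 = 1024
Position 3: 9 × 16^3 = 9 × 4096 = 36864
Sum = 10 + 208 + 1024 + 36864
= 38106


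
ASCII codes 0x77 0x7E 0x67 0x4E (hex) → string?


Codes (hex): 0x77 0x7E 0x67 0x4E
Per-code ASCII lookup:
  0x77 = 119  (range 97-122: lowercase, 119 - 97 = 22) → 'w'
  0x7E = 126  (special character) → '~'
  0x67 = 103  (range 97-122: lowercase, 103 - 97 = 6) → 'g'
  0x4E = 78  (range 65-90: uppercase, 78 - 65 = 13) → 'N'
= 'w~gN'


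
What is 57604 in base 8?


Divide by 8 repeatedly:
57604 ÷ 8 = 7200 remainder 4
7200 ÷ 8 = 900 remainder 0
900 ÷ 8 = 112 remainder 4
112 ÷ 8 = 14 remainder 0
14 ÷ 8 = 1 remainder 6
1 ÷ 8 = 0 remainder 1
Reading remainders bottom-up:
= 0o160404


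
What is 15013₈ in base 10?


Positional values:
Position 0: 3 × 8^0 = 3
Position 1: 1 × 8^1 = 8
Position 2: 0 × 8^2 = 0
Position 3: 5 × 8^3 = 2560
Position 4: 1 × 8^4 = 4096
Sum = 3 + 8 + 0 + 2560 + 4096
= 6667


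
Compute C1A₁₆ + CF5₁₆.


Align and add column by column (LSB to MSB, each column mod 16 with carry):
  0C1A
+ 0CF5
  ----
  col 0: A(10) + 5(5) + 0 (carry in) = 15 → F(15), carry out 0
  col 1: 1(1) + F(15) + 0 (carry in) = 16 → 0(0), carry out 1
  col 2: C(12) + C(12) + 1 (carry in) = 25 → 9(9), carry out 1
  col 3: 0(0) + 0(0) + 1 (carry in) = 1 → 1(1), carry out 0
Reading digits MSB→LSB: 190F
Strip leading zeros: 190F
= 0x190F


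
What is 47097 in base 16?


Divide by 16 repeatedly:
47097 ÷ 16 = 2943 remainder 9 (9)
2943 ÷ 16 = 183 remainder 15 (F)
183 ÷ 16 = 11 remainder 7 (7)
11 ÷ 16 = 0 remainder 11 (B)
Reading remainders bottom-up:
= 0xB7F9


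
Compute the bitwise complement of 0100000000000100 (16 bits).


Original: 0100000000000100
Invert all bits:
  bit 0: 0 → 1
  bit 1: 1 → 0
  bit 2: 0 → 1
  bit 3: 0 → 1
  bit 4: 0 → 1
  bit 5: 0 → 1
  bit 6: 0 → 1
  bit 7: 0 → 1
  bit 8: 0 → 1
  bit 9: 0 → 1
  bit 10: 0 → 1
  bit 11: 0 → 1
  bit 12: 0 → 1
  bit 13: 1 → 0
  bit 14: 0 → 1
  bit 15: 0 → 1
= 1011111111111011


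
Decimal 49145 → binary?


Divide by 2 repeatedly:
49145 ÷ 2 = 24572 remainder 1
24572 ÷ 2 = 12286 remainder 0
12286 ÷ 2 = 6143 remainder 0
6143 ÷ 2 = 3071 remainder 1
3071 ÷ 2 = 1535 remainder 1
1535 ÷ 2 = 767 remainder 1
767 ÷ 2 = 383 remainder 1
383 ÷ 2 = 191 remainder 1
191 ÷ 2 = 95 remainder 1
95 ÷ 2 = 47 remainder 1
47 ÷ 2 = 23 remainder 1
23 ÷ 2 = 11 remainder 1
11 ÷ 2 = 5 remainder 1
5 ÷ 2 = 2 remainder 1
2 ÷ 2 = 1 remainder 0
1 ÷ 2 = 0 remainder 1
Reading remainders bottom-up:
= 1011111111111001


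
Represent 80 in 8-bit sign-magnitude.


Sign bit: 0 (positive)
Magnitude: 80 = 1010000
= 01010000


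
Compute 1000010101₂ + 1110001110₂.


Align and add column by column (LSB to MSB, carry propagating):
  01000010101
+ 01110001110
  -----------
  col 0: 1 + 0 + 0 (carry in) = 1 → bit 1, carry out 0
  col 1: 0 + 1 + 0 (carry in) = 1 → bit 1, carry out 0
  col 2: 1 + 1 + 0 (carry in) = 2 → bit 0, carry out 1
  col 3: 0 + 1 + 1 (carry in) = 2 → bit 0, carry out 1
  col 4: 1 + 0 + 1 (carry in) = 2 → bit 0, carry out 1
  col 5: 0 + 0 + 1 (carry in) = 1 → bit 1, carry out 0
  col 6: 0 + 0 + 0 (carry in) = 0 → bit 0, carry out 0
  col 7: 0 + 1 + 0 (carry in) = 1 → bit 1, carry out 0
  col 8: 0 + 1 + 0 (carry in) = 1 → bit 1, carry out 0
  col 9: 1 + 1 + 0 (carry in) = 2 → bit 0, carry out 1
  col 10: 0 + 0 + 1 (carry in) = 1 → bit 1, carry out 0
Reading bits MSB→LSB: 10110100011
Strip leading zeros: 10110100011
= 10110100011


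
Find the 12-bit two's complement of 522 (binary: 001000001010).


Original: 001000001010
Step 1 - Invert all bits: 110111110101
Step 2 - Add 1: 110111110101 + 1
= 110111110110 (represents -522)


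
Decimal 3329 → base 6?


Divide by 6 repeatedly:
3329 ÷ 6 = 554 remainder 5
554 ÷ 6 = 92 remainder 2
92 ÷ 6 = 15 remainder 2
15 ÷ 6 = 2 remainder 3
2 ÷ 6 = 0 remainder 2
Reading remainders bottom-up:
= 23225


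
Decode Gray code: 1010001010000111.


Gray code: 1010001010000111
MSB stays the same: 1
Each subsequent bit = prev_binary XOR current_gray:
  B[1] = 1 XOR 0 = 1
  B[2] = 1 XOR 1 = 0
  B[3] = 0 XOR 0 = 0
  B[4] = 0 XOR 0 = 0
  B[5] = 0 XOR 0 = 0
  B[6] = 0 XOR 1 = 1
  B[7] = 1 XOR 0 = 1
  B[8] = 1 XOR 1 = 0
  B[9] = 0 XOR 0 = 0
  B[10] = 0 XOR 0 = 0
  B[11] = 0 XOR 0 = 0
  B[12] = 0 XOR 0 = 0
  B[13] = 0 XOR 1 = 1
  B[14] = 1 XOR 1 = 0
  B[15] = 0 XOR 1 = 1
= 1100001100000101 (49925 decimal)


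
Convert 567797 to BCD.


Each digit → 4-bit binary:
  5 → 0101
  6 → 0110
  7 → 0111
  7 → 0111
  9 → 1001
  7 → 0111
= 0101 0110 0111 0111 1001 0111


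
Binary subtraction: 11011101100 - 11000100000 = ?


Align and subtract column by column (LSB to MSB, borrowing when needed):
  11011101100
- 11000100000
  -----------
  col 0: (0 - 0 borrow-in) - 0 → 0 - 0 = 0, borrow out 0
  col 1: (0 - 0 borrow-in) - 0 → 0 - 0 = 0, borrow out 0
  col 2: (1 - 0 borrow-in) - 0 → 1 - 0 = 1, borrow out 0
  col 3: (1 - 0 borrow-in) - 0 → 1 - 0 = 1, borrow out 0
  col 4: (0 - 0 borrow-in) - 0 → 0 - 0 = 0, borrow out 0
  col 5: (1 - 0 borrow-in) - 1 → 1 - 1 = 0, borrow out 0
  col 6: (1 - 0 borrow-in) - 0 → 1 - 0 = 1, borrow out 0
  col 7: (1 - 0 borrow-in) - 0 → 1 - 0 = 1, borrow out 0
  col 8: (0 - 0 borrow-in) - 0 → 0 - 0 = 0, borrow out 0
  col 9: (1 - 0 borrow-in) - 1 → 1 - 1 = 0, borrow out 0
  col 10: (1 - 0 borrow-in) - 1 → 1 - 1 = 0, borrow out 0
Reading bits MSB→LSB: 00011001100
Strip leading zeros: 11001100
= 11001100


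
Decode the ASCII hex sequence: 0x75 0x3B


Codes (hex): 0x75 0x3B
Per-code ASCII lookup:
  0x75 = 117  (range 97-122: lowercase, 117 - 97 = 20) → 'u'
  0x3B = 59  (special character) → ';'
= 'u;'


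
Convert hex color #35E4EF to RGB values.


Hex: #35E4EF
R = 35₁₆ = 53
G = E4₁₆ = 228
B = EF₁₆ = 239
= RGB(53, 228, 239)


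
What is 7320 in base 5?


Divide by 5 repeatedly:
7320 ÷ 5 = 1464 remainder 0
1464 ÷ 5 = 292 remainder 4
292 ÷ 5 = 58 remainder 2
58 ÷ 5 = 11 remainder 3
11 ÷ 5 = 2 remainder 1
2 ÷ 5 = 0 remainder 2
Reading remainders bottom-up:
= 213240


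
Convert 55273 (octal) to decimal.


Positional values:
Position 0: 3 × 8^0 = 3
Position 1: 7 × 8^1 = 56
Position 2: 2 × 8^2 = 128
Position 3: 5 × 8^3 = 2560
Position 4: 5 × 8^4 = 20480
Sum = 3 + 56 + 128 + 2560 + 20480
= 23227


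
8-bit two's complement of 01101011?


Original: 01101011
Step 1 - Invert all bits: 10010100
Step 2 - Add 1: 10010100 + 1
= 10010101 (represents -107)


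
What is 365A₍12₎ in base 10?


Positional values (base 12):
  A × 12^0 = 10 × 1 = 10
  5 × 12^1 = 5 × 12 = 60
  6 × 12^2 = 6 × 144 = 864
  3 × 12^3 = 3 × 1728 = 5184
Sum = 10 + 60 + 864 + 5184
= 6118


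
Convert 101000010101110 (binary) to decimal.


Positional values:
Bit 1: 1 × 2^1 = 2
Bit 2: 1 × 2^2 = 4
Bit 3: 1 × 2^3 = 8
Bit 5: 1 × 2^5 = 32
Bit 7: 1 × 2^7 = 128
Bit 12: 1 × 2^12 = 4096
Bit 14: 1 × 2^14 = 16384
Sum = 2 + 4 + 8 + 32 + 128 + 4096 + 16384
= 20654


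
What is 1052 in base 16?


Divide by 16 repeatedly:
1052 ÷ 16 = 65 remainder 12 (C)
65 ÷ 16 = 4 remainder 1 (1)
4 ÷ 16 = 0 remainder 4 (4)
Reading remainders bottom-up:
= 0x41C


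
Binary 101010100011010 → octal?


Group into 3-bit groups: 101010100011010
  101 = 5
  010 = 2
  100 = 4
  011 = 3
  010 = 2
= 0o52432


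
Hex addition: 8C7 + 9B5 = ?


Align and add column by column (LSB to MSB, each column mod 16 with carry):
  08C7
+ 09B5
  ----
  col 0: 7(7) + 5(5) + 0 (carry in) = 12 → C(12), carry out 0
  col 1: C(12) + B(11) + 0 (carry in) = 23 → 7(7), carry out 1
  col 2: 8(8) + 9(9) + 1 (carry in) = 18 → 2(2), carry out 1
  col 3: 0(0) + 0(0) + 1 (carry in) = 1 → 1(1), carry out 0
Reading digits MSB→LSB: 127C
Strip leading zeros: 127C
= 0x127C


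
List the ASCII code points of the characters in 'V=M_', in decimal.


String: 'V=M_'  (4 characters)
Per-character ASCII lookup:
  'V': uppercase starts at 65: 'V' = 65 + 21 = 86
  '=': special character: '=' = 61
  'M': uppercase starts at 65: 'M' = 65 + 12 = 77
  '_': special character: '_' = 95
= 86 61 77 95


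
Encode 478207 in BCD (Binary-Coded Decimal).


Each digit → 4-bit binary:
  4 → 0100
  7 → 0111
  8 → 1000
  2 → 0010
  0 → 0000
  7 → 0111
= 0100 0111 1000 0010 0000 0111


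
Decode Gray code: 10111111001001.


Gray code: 10111111001001
MSB stays the same: 1
Each subsequent bit = prev_binary XOR current_gray:
  B[1] = 1 XOR 0 = 1
  B[2] = 1 XOR 1 = 0
  B[3] = 0 XOR 1 = 1
  B[4] = 1 XOR 1 = 0
  B[5] = 0 XOR 1 = 1
  B[6] = 1 XOR 1 = 0
  B[7] = 0 XOR 1 = 1
  B[8] = 1 XOR 0 = 1
  B[9] = 1 XOR 0 = 1
  B[10] = 1 XOR 1 = 0
  B[11] = 0 XOR 0 = 0
  B[12] = 0 XOR 0 = 0
  B[13] = 0 XOR 1 = 1
= 11010101110001 (13681 decimal)


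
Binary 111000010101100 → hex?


Group into 4-bit nibbles: 0111000010101100
  0111 = 7
  0000 = 0
  1010 = A
  1100 = C
= 0x70AC


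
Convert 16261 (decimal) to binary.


Divide by 2 repeatedly:
16261 ÷ 2 = 8130 remainder 1
8130 ÷ 2 = 4065 remainder 0
4065 ÷ 2 = 2032 remainder 1
2032 ÷ 2 = 1016 remainder 0
1016 ÷ 2 = 508 remainder 0
508 ÷ 2 = 254 remainder 0
254 ÷ 2 = 127 remainder 0
127 ÷ 2 = 63 remainder 1
63 ÷ 2 = 31 remainder 1
31 ÷ 2 = 15 remainder 1
15 ÷ 2 = 7 remainder 1
7 ÷ 2 = 3 remainder 1
3 ÷ 2 = 1 remainder 1
1 ÷ 2 = 0 remainder 1
Reading remainders bottom-up:
= 11111110000101


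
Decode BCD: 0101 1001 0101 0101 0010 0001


Each 4-bit group → digit:
  0101 → 5
  1001 → 9
  0101 → 5
  0101 → 5
  0010 → 2
  0001 → 1
= 595521


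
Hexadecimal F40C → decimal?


Positional values:
Position 0: C × 16^0 = 12 × 1 = 12
Position 1: 0 × 16^1 = 0 × 16 = 0
Position 2: 4 × 16^2 = 4 × 256 = 1024
Position 3: F × 16^3 = 15 × 4096 = 61440
Sum = 12 + 0 + 1024 + 61440
= 62476


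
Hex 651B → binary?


Each hex digit → 4 binary bits:
  6 = 0110
  5 = 0101
  1 = 0001
  B = 1011
Concatenate: 0110 0101 0001 1011
= 0110010100011011


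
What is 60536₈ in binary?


Each octal digit → 3 binary bits:
  6 = 110
  0 = 000
  5 = 101
  3 = 011
  6 = 110
Concatenate: 110 000 101 011 110
= 110000101011110


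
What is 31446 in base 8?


Divide by 8 repeatedly:
31446 ÷ 8 = 3930 remainder 6
3930 ÷ 8 = 491 remainder 2
491 ÷ 8 = 61 remainder 3
61 ÷ 8 = 7 remainder 5
7 ÷ 8 = 0 remainder 7
Reading remainders bottom-up:
= 0o75326


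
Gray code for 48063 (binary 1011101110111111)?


Binary: 1011101110111111
Gray code: G = B XOR (B >> 1)
B >> 1 = 0101110111011111
1011101110111111 XOR 0101110111011111:
  1 XOR 0 = 1
  0 XOR 1 = 1
  1 XOR 0 = 1
  1 XOR 1 = 0
  1 XOR 1 = 0
  0 XOR 1 = 1
  1 XOR 0 = 1
  1 XOR 1 = 0
  1 XOR 1 = 0
  0 XOR 1 = 1
  1 XOR 0 = 1
  1 XOR 1 = 0
  1 XOR 1 = 0
  1 XOR 1 = 0
  1 XOR 1 = 0
  1 XOR 1 = 0
= 1110011001100000


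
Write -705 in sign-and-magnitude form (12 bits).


Sign bit: 1 (negative)
Magnitude: 705 = 01011000001
= 101011000001


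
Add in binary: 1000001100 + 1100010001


Align and add column by column (LSB to MSB, carry propagating):
  01000001100
+ 01100010001
  -----------
  col 0: 0 + 1 + 0 (carry in) = 1 → bit 1, carry out 0
  col 1: 0 + 0 + 0 (carry in) = 0 → bit 0, carry out 0
  col 2: 1 + 0 + 0 (carry in) = 1 → bit 1, carry out 0
  col 3: 1 + 0 + 0 (carry in) = 1 → bit 1, carry out 0
  col 4: 0 + 1 + 0 (carry in) = 1 → bit 1, carry out 0
  col 5: 0 + 0 + 0 (carry in) = 0 → bit 0, carry out 0
  col 6: 0 + 0 + 0 (carry in) = 0 → bit 0, carry out 0
  col 7: 0 + 0 + 0 (carry in) = 0 → bit 0, carry out 0
  col 8: 0 + 1 + 0 (carry in) = 1 → bit 1, carry out 0
  col 9: 1 + 1 + 0 (carry in) = 2 → bit 0, carry out 1
  col 10: 0 + 0 + 1 (carry in) = 1 → bit 1, carry out 0
Reading bits MSB→LSB: 10100011101
Strip leading zeros: 10100011101
= 10100011101


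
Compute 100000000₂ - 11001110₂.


Align and subtract column by column (LSB to MSB, borrowing when needed):
  100000000
- 011001110
  ---------
  col 0: (0 - 0 borrow-in) - 0 → 0 - 0 = 0, borrow out 0
  col 1: (0 - 0 borrow-in) - 1 → borrow from next column: (0+2) - 1 = 1, borrow out 1
  col 2: (0 - 1 borrow-in) - 1 → borrow from next column: (-1+2) - 1 = 0, borrow out 1
  col 3: (0 - 1 borrow-in) - 1 → borrow from next column: (-1+2) - 1 = 0, borrow out 1
  col 4: (0 - 1 borrow-in) - 0 → borrow from next column: (-1+2) - 0 = 1, borrow out 1
  col 5: (0 - 1 borrow-in) - 0 → borrow from next column: (-1+2) - 0 = 1, borrow out 1
  col 6: (0 - 1 borrow-in) - 1 → borrow from next column: (-1+2) - 1 = 0, borrow out 1
  col 7: (0 - 1 borrow-in) - 1 → borrow from next column: (-1+2) - 1 = 0, borrow out 1
  col 8: (1 - 1 borrow-in) - 0 → 0 - 0 = 0, borrow out 0
Reading bits MSB→LSB: 000110010
Strip leading zeros: 110010
= 110010


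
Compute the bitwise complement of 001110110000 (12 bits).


Original: 001110110000
Invert all bits:
  bit 0: 0 → 1
  bit 1: 0 → 1
  bit 2: 1 → 0
  bit 3: 1 → 0
  bit 4: 1 → 0
  bit 5: 0 → 1
  bit 6: 1 → 0
  bit 7: 1 → 0
  bit 8: 0 → 1
  bit 9: 0 → 1
  bit 10: 0 → 1
  bit 11: 0 → 1
= 110001001111


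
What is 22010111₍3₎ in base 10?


Positional values (base 3):
  1 × 3^0 = 1 × 1 = 1
  1 × 3^1 = 1 × 3 = 3
  1 × 3^2 = 1 × 9 = 9
  0 × 3^3 = 0 × 27 = 0
  1 × 3^4 = 1 × 81 = 81
  0 × 3^5 = 0 × 243 = 0
  2 × 3^6 = 2 × 729 = 1458
  2 × 3^7 = 2 × 2187 = 4374
Sum = 1 + 3 + 9 + 0 + 81 + 0 + 1458 + 4374
= 5926


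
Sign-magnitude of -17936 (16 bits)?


Sign bit: 1 (negative)
Magnitude: 17936 = 100011000010000
= 1100011000010000


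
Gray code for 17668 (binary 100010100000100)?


Binary: 100010100000100
Gray code: G = B XOR (B >> 1)
B >> 1 = 010001010000010
100010100000100 XOR 010001010000010:
  1 XOR 0 = 1
  0 XOR 1 = 1
  0 XOR 0 = 0
  0 XOR 0 = 0
  1 XOR 0 = 1
  0 XOR 1 = 1
  1 XOR 0 = 1
  0 XOR 1 = 1
  0 XOR 0 = 0
  0 XOR 0 = 0
  0 XOR 0 = 0
  0 XOR 0 = 0
  1 XOR 0 = 1
  0 XOR 1 = 1
  0 XOR 0 = 0
= 110011110000110


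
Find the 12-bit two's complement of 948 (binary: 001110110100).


Original: 001110110100
Step 1 - Invert all bits: 110001001011
Step 2 - Add 1: 110001001011 + 1
= 110001001100 (represents -948)


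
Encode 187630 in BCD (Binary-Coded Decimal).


Each digit → 4-bit binary:
  1 → 0001
  8 → 1000
  7 → 0111
  6 → 0110
  3 → 0011
  0 → 0000
= 0001 1000 0111 0110 0011 0000


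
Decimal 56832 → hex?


Divide by 16 repeatedly:
56832 ÷ 16 = 3552 remainder 0 (0)
3552 ÷ 16 = 222 remainder 0 (0)
222 ÷ 16 = 13 remainder 14 (E)
13 ÷ 16 = 0 remainder 13 (D)
Reading remainders bottom-up:
= 0xDE00


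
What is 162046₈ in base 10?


Positional values:
Position 0: 6 × 8^0 = 6
Position 1: 4 × 8^1 = 32
Position 2: 0 × 8^2 = 0
Position 3: 2 × 8^3 = 1024
Position 4: 6 × 8^4 = 24576
Position 5: 1 × 8^5 = 32768
Sum = 6 + 32 + 0 + 1024 + 24576 + 32768
= 58406


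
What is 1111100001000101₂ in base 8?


Group into 3-bit groups: 001111100001000101
  001 = 1
  111 = 7
  100 = 4
  001 = 1
  000 = 0
  101 = 5
= 0o174105


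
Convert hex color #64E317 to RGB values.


Hex: #64E317
R = 64₁₆ = 100
G = E3₁₆ = 227
B = 17₁₆ = 23
= RGB(100, 227, 23)


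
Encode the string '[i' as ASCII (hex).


String: '[i'  (2 characters)
Per-character ASCII lookup:
  '[': special character: '[' = 91 → 0x5B
  'i': lowercase starts at 97: 'i' = 97 + 8 = 105 → 0x69
= 0x5B 0x69


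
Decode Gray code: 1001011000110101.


Gray code: 1001011000110101
MSB stays the same: 1
Each subsequent bit = prev_binary XOR current_gray:
  B[1] = 1 XOR 0 = 1
  B[2] = 1 XOR 0 = 1
  B[3] = 1 XOR 1 = 0
  B[4] = 0 XOR 0 = 0
  B[5] = 0 XOR 1 = 1
  B[6] = 1 XOR 1 = 0
  B[7] = 0 XOR 0 = 0
  B[8] = 0 XOR 0 = 0
  B[9] = 0 XOR 0 = 0
  B[10] = 0 XOR 1 = 1
  B[11] = 1 XOR 1 = 0
  B[12] = 0 XOR 0 = 0
  B[13] = 0 XOR 1 = 1
  B[14] = 1 XOR 0 = 1
  B[15] = 1 XOR 1 = 0
= 1110010000100110 (58406 decimal)


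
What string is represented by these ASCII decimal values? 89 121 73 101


Codes (decimal): 89 121 73 101
Per-code ASCII lookup:
  89  (range 65-90: uppercase, 89 - 65 = 24) → 'Y'
  121  (range 97-122: lowercase, 121 - 97 = 24) → 'y'
  73  (range 65-90: uppercase, 73 - 65 = 8) → 'I'
  101  (range 97-122: lowercase, 101 - 97 = 4) → 'e'
= 'YyIe'


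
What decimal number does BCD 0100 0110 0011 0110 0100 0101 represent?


Each 4-bit group → digit:
  0100 → 4
  0110 → 6
  0011 → 3
  0110 → 6
  0100 → 4
  0101 → 5
= 463645


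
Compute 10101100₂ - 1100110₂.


Align and subtract column by column (LSB to MSB, borrowing when needed):
  10101100
- 01100110
  --------
  col 0: (0 - 0 borrow-in) - 0 → 0 - 0 = 0, borrow out 0
  col 1: (0 - 0 borrow-in) - 1 → borrow from next column: (0+2) - 1 = 1, borrow out 1
  col 2: (1 - 1 borrow-in) - 1 → borrow from next column: (0+2) - 1 = 1, borrow out 1
  col 3: (1 - 1 borrow-in) - 0 → 0 - 0 = 0, borrow out 0
  col 4: (0 - 0 borrow-in) - 0 → 0 - 0 = 0, borrow out 0
  col 5: (1 - 0 borrow-in) - 1 → 1 - 1 = 0, borrow out 0
  col 6: (0 - 0 borrow-in) - 1 → borrow from next column: (0+2) - 1 = 1, borrow out 1
  col 7: (1 - 1 borrow-in) - 0 → 0 - 0 = 0, borrow out 0
Reading bits MSB→LSB: 01000110
Strip leading zeros: 1000110
= 1000110


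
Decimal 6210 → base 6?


Divide by 6 repeatedly:
6210 ÷ 6 = 1035 remainder 0
1035 ÷ 6 = 172 remainder 3
172 ÷ 6 = 28 remainder 4
28 ÷ 6 = 4 remainder 4
4 ÷ 6 = 0 remainder 4
Reading remainders bottom-up:
= 44430


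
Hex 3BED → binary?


Each hex digit → 4 binary bits:
  3 = 0011
  B = 1011
  E = 1110
  D = 1101
Concatenate: 0011 1011 1110 1101
= 0011101111101101


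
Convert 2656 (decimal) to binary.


Divide by 2 repeatedly:
2656 ÷ 2 = 1328 remainder 0
1328 ÷ 2 = 664 remainder 0
664 ÷ 2 = 332 remainder 0
332 ÷ 2 = 166 remainder 0
166 ÷ 2 = 83 remainder 0
83 ÷ 2 = 41 remainder 1
41 ÷ 2 = 20 remainder 1
20 ÷ 2 = 10 remainder 0
10 ÷ 2 = 5 remainder 0
5 ÷ 2 = 2 remainder 1
2 ÷ 2 = 1 remainder 0
1 ÷ 2 = 0 remainder 1
Reading remainders bottom-up:
= 101001100000


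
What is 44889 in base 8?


Divide by 8 repeatedly:
44889 ÷ 8 = 5611 remainder 1
5611 ÷ 8 = 701 remainder 3
701 ÷ 8 = 87 remainder 5
87 ÷ 8 = 10 remainder 7
10 ÷ 8 = 1 remainder 2
1 ÷ 8 = 0 remainder 1
Reading remainders bottom-up:
= 0o127531


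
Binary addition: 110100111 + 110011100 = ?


Align and add column by column (LSB to MSB, carry propagating):
  0110100111
+ 0110011100
  ----------
  col 0: 1 + 0 + 0 (carry in) = 1 → bit 1, carry out 0
  col 1: 1 + 0 + 0 (carry in) = 1 → bit 1, carry out 0
  col 2: 1 + 1 + 0 (carry in) = 2 → bit 0, carry out 1
  col 3: 0 + 1 + 1 (carry in) = 2 → bit 0, carry out 1
  col 4: 0 + 1 + 1 (carry in) = 2 → bit 0, carry out 1
  col 5: 1 + 0 + 1 (carry in) = 2 → bit 0, carry out 1
  col 6: 0 + 0 + 1 (carry in) = 1 → bit 1, carry out 0
  col 7: 1 + 1 + 0 (carry in) = 2 → bit 0, carry out 1
  col 8: 1 + 1 + 1 (carry in) = 3 → bit 1, carry out 1
  col 9: 0 + 0 + 1 (carry in) = 1 → bit 1, carry out 0
Reading bits MSB→LSB: 1101000011
Strip leading zeros: 1101000011
= 1101000011


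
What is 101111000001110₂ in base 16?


Group into 4-bit nibbles: 0101111000001110
  0101 = 5
  1110 = E
  0000 = 0
  1110 = E
= 0x5E0E


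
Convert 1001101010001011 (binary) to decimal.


Positional values:
Bit 0: 1 × 2^0 = 1
Bit 1: 1 × 2^1 = 2
Bit 3: 1 × 2^3 = 8
Bit 7: 1 × 2^7 = 128
Bit 9: 1 × 2^9 = 512
Bit 11: 1 × 2^11 = 2048
Bit 12: 1 × 2^12 = 4096
Bit 15: 1 × 2^15 = 32768
Sum = 1 + 2 + 8 + 128 + 512 + 2048 + 4096 + 32768
= 39563


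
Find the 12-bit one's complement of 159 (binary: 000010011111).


Original: 000010011111
Invert all bits:
  bit 0: 0 → 1
  bit 1: 0 → 1
  bit 2: 0 → 1
  bit 3: 0 → 1
  bit 4: 1 → 0
  bit 5: 0 → 1
  bit 6: 0 → 1
  bit 7: 1 → 0
  bit 8: 1 → 0
  bit 9: 1 → 0
  bit 10: 1 → 0
  bit 11: 1 → 0
= 111101100000


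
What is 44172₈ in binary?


Each octal digit → 3 binary bits:
  4 = 100
  4 = 100
  1 = 001
  7 = 111
  2 = 010
Concatenate: 100 100 001 111 010
= 100100001111010


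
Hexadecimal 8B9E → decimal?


Positional values:
Position 0: E × 16^0 = 14 × 1 = 14
Position 1: 9 × 16^1 = 9 × 16 = 144
Position 2: B × 16^2 = 11 × 256 = 2816
Position 3: 8 × 16^3 = 8 × 4096 = 32768
Sum = 14 + 144 + 2816 + 32768
= 35742


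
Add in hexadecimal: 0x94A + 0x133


Align and add column by column (LSB to MSB, each column mod 16 with carry):
  094A
+ 0133
  ----
  col 0: A(10) + 3(3) + 0 (carry in) = 13 → D(13), carry out 0
  col 1: 4(4) + 3(3) + 0 (carry in) = 7 → 7(7), carry out 0
  col 2: 9(9) + 1(1) + 0 (carry in) = 10 → A(10), carry out 0
  col 3: 0(0) + 0(0) + 0 (carry in) = 0 → 0(0), carry out 0
Reading digits MSB→LSB: 0A7D
Strip leading zeros: A7D
= 0xA7D


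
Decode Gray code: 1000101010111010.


Gray code: 1000101010111010
MSB stays the same: 1
Each subsequent bit = prev_binary XOR current_gray:
  B[1] = 1 XOR 0 = 1
  B[2] = 1 XOR 0 = 1
  B[3] = 1 XOR 0 = 1
  B[4] = 1 XOR 1 = 0
  B[5] = 0 XOR 0 = 0
  B[6] = 0 XOR 1 = 1
  B[7] = 1 XOR 0 = 1
  B[8] = 1 XOR 1 = 0
  B[9] = 0 XOR 0 = 0
  B[10] = 0 XOR 1 = 1
  B[11] = 1 XOR 1 = 0
  B[12] = 0 XOR 1 = 1
  B[13] = 1 XOR 0 = 1
  B[14] = 1 XOR 1 = 0
  B[15] = 0 XOR 0 = 0
= 1111001100101100 (62252 decimal)


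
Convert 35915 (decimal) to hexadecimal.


Divide by 16 repeatedly:
35915 ÷ 16 = 2244 remainder 11 (B)
2244 ÷ 16 = 140 remainder 4 (4)
140 ÷ 16 = 8 remainder 12 (C)
8 ÷ 16 = 0 remainder 8 (8)
Reading remainders bottom-up:
= 0x8C4B


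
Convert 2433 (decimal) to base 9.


Divide by 9 repeatedly:
2433 ÷ 9 = 270 remainder 3
270 ÷ 9 = 30 remainder 0
30 ÷ 9 = 3 remainder 3
3 ÷ 9 = 0 remainder 3
Reading remainders bottom-up:
= 3303


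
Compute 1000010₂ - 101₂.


Align and subtract column by column (LSB to MSB, borrowing when needed):
  1000010
- 0000101
  -------
  col 0: (0 - 0 borrow-in) - 1 → borrow from next column: (0+2) - 1 = 1, borrow out 1
  col 1: (1 - 1 borrow-in) - 0 → 0 - 0 = 0, borrow out 0
  col 2: (0 - 0 borrow-in) - 1 → borrow from next column: (0+2) - 1 = 1, borrow out 1
  col 3: (0 - 1 borrow-in) - 0 → borrow from next column: (-1+2) - 0 = 1, borrow out 1
  col 4: (0 - 1 borrow-in) - 0 → borrow from next column: (-1+2) - 0 = 1, borrow out 1
  col 5: (0 - 1 borrow-in) - 0 → borrow from next column: (-1+2) - 0 = 1, borrow out 1
  col 6: (1 - 1 borrow-in) - 0 → 0 - 0 = 0, borrow out 0
Reading bits MSB→LSB: 0111101
Strip leading zeros: 111101
= 111101


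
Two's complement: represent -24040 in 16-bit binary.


Original: 0101110111101000
Step 1 - Invert all bits: 1010001000010111
Step 2 - Add 1: 1010001000010111 + 1
= 1010001000011000 (represents -24040)


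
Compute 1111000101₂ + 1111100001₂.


Align and add column by column (LSB to MSB, carry propagating):
  01111000101
+ 01111100001
  -----------
  col 0: 1 + 1 + 0 (carry in) = 2 → bit 0, carry out 1
  col 1: 0 + 0 + 1 (carry in) = 1 → bit 1, carry out 0
  col 2: 1 + 0 + 0 (carry in) = 1 → bit 1, carry out 0
  col 3: 0 + 0 + 0 (carry in) = 0 → bit 0, carry out 0
  col 4: 0 + 0 + 0 (carry in) = 0 → bit 0, carry out 0
  col 5: 0 + 1 + 0 (carry in) = 1 → bit 1, carry out 0
  col 6: 1 + 1 + 0 (carry in) = 2 → bit 0, carry out 1
  col 7: 1 + 1 + 1 (carry in) = 3 → bit 1, carry out 1
  col 8: 1 + 1 + 1 (carry in) = 3 → bit 1, carry out 1
  col 9: 1 + 1 + 1 (carry in) = 3 → bit 1, carry out 1
  col 10: 0 + 0 + 1 (carry in) = 1 → bit 1, carry out 0
Reading bits MSB→LSB: 11110100110
Strip leading zeros: 11110100110
= 11110100110


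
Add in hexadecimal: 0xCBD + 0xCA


Align and add column by column (LSB to MSB, each column mod 16 with carry):
  0CBD
+ 00CA
  ----
  col 0: D(13) + A(10) + 0 (carry in) = 23 → 7(7), carry out 1
  col 1: B(11) + C(12) + 1 (carry in) = 24 → 8(8), carry out 1
  col 2: C(12) + 0(0) + 1 (carry in) = 13 → D(13), carry out 0
  col 3: 0(0) + 0(0) + 0 (carry in) = 0 → 0(0), carry out 0
Reading digits MSB→LSB: 0D87
Strip leading zeros: D87
= 0xD87


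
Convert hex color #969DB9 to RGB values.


Hex: #969DB9
R = 96₁₆ = 150
G = 9D₁₆ = 157
B = B9₁₆ = 185
= RGB(150, 157, 185)


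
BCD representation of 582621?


Each digit → 4-bit binary:
  5 → 0101
  8 → 1000
  2 → 0010
  6 → 0110
  2 → 0010
  1 → 0001
= 0101 1000 0010 0110 0010 0001


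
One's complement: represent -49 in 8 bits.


Original: 00110001
Invert all bits:
  bit 0: 0 → 1
  bit 1: 0 → 1
  bit 2: 1 → 0
  bit 3: 1 → 0
  bit 4: 0 → 1
  bit 5: 0 → 1
  bit 6: 0 → 1
  bit 7: 1 → 0
= 11001110


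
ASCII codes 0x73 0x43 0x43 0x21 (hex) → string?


Codes (hex): 0x73 0x43 0x43 0x21
Per-code ASCII lookup:
  0x73 = 115  (range 97-122: lowercase, 115 - 97 = 18) → 's'
  0x43 = 67  (range 65-90: uppercase, 67 - 65 = 2) → 'C'
  0x43 = 67  (range 65-90: uppercase, 67 - 65 = 2) → 'C'
  0x21 = 33  (special character) → '!'
= 'sCC!'


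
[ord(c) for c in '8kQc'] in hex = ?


String: '8kQc'  (4 characters)
Per-character ASCII lookup:
  '8': digits start at 48: '8' = 48 + 8 = 56 → 0x38
  'k': lowercase starts at 97: 'k' = 97 + 10 = 107 → 0x6B
  'Q': uppercase starts at 65: 'Q' = 65 + 16 = 81 → 0x51
  'c': lowercase starts at 97: 'c' = 97 + 2 = 99 → 0x63
= 0x38 0x6B 0x51 0x63


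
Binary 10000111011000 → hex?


Group into 4-bit nibbles: 0010000111011000
  0010 = 2
  0001 = 1
  1101 = D
  1000 = 8
= 0x21D8


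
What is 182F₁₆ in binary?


Each hex digit → 4 binary bits:
  1 = 0001
  8 = 1000
  2 = 0010
  F = 1111
Concatenate: 0001 1000 0010 1111
= 0001100000101111


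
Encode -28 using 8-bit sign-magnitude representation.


Sign bit: 1 (negative)
Magnitude: 28 = 0011100
= 10011100


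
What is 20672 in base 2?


Divide by 2 repeatedly:
20672 ÷ 2 = 10336 remainder 0
10336 ÷ 2 = 5168 remainder 0
5168 ÷ 2 = 2584 remainder 0
2584 ÷ 2 = 1292 remainder 0
1292 ÷ 2 = 646 remainder 0
646 ÷ 2 = 323 remainder 0
323 ÷ 2 = 161 remainder 1
161 ÷ 2 = 80 remainder 1
80 ÷ 2 = 40 remainder 0
40 ÷ 2 = 20 remainder 0
20 ÷ 2 = 10 remainder 0
10 ÷ 2 = 5 remainder 0
5 ÷ 2 = 2 remainder 1
2 ÷ 2 = 1 remainder 0
1 ÷ 2 = 0 remainder 1
Reading remainders bottom-up:
= 101000011000000


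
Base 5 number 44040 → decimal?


Positional values (base 5):
  0 × 5^0 = 0 × 1 = 0
  4 × 5^1 = 4 × 5 = 20
  0 × 5^2 = 0 × 25 = 0
  4 × 5^3 = 4 × 125 = 500
  4 × 5^4 = 4 × 625 = 2500
Sum = 0 + 20 + 0 + 500 + 2500
= 3020
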